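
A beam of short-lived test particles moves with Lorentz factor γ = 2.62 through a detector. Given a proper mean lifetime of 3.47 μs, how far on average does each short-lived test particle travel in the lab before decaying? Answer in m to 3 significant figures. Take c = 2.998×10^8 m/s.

β = √(1 − 1/γ²) = √(1 − 1/2.62²) = 0.92429
Dilated lifetime: Δt = γτ₀ = 2.62 × 3.47 μs = 9.0914 μs
d = vΔt = 0.92429c × 9.0914 μs = 2.7710×10^8 m/s × 9.0914×10^-6 s = 2520 m

d ≈ 2520 m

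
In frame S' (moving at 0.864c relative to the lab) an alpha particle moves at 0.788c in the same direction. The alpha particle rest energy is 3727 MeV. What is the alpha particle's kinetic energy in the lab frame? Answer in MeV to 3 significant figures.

u_lab = (0.788 + 0.864)/(1 + 0.788×0.864) = 0.982847
γ = 1/√(1 − 0.982847²) = 5.4223
K = (γ − 1)m₀c² = (5.4223 − 1) × 3727 = 4.4223 × 3727 = 16500 MeV

K ≈ 16500 MeV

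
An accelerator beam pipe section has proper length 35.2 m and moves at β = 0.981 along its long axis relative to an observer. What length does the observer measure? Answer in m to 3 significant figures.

γ = 1/√(1 − 0.981²) = 5.1544
Length contraction: L = L₀/γ = 35.2/5.1544 = 6.83 m

L ≈ 6.83 m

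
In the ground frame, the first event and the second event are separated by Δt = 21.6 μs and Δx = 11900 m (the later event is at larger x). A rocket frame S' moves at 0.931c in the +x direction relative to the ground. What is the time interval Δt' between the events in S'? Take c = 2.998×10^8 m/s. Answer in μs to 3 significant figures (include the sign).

γ = 1/√(1 − 0.931²) = 2.7396
Δt' = γ(Δt − vΔx/c²) = 2.7396 × (21.6 μs − 0.931×11900 m / (2.998×10^8 m/s))
= 2.7396 × (-15.354 μs) = -42.1 μs

Δt' ≈ -42.1 μs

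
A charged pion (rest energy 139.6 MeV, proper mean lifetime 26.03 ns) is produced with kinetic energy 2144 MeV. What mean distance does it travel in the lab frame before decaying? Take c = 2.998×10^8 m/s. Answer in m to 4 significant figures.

γ = 1 + K/(m₀c²) = 1 + 2144/139.6 = 16.3582
β = √(1 − 1/γ²) = 0.998130
Dilated lifetime: γτ₀ = 16.3582 × 26.03 ns = 425.803 ns
d = βc·γτ₀ = 0.998130 × (2.998×10^8 m/s) × 4.25803×10^-7 s = 127.4 m

d ≈ 127.4 m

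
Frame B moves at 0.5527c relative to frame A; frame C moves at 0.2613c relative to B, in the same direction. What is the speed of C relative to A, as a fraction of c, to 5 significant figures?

Compose boost 2: (0.2613 + 0.5527)/(1 + 0.2613×0.5527) = 0.81400/1.144421 = 0.71128

u ≈ 0.71128c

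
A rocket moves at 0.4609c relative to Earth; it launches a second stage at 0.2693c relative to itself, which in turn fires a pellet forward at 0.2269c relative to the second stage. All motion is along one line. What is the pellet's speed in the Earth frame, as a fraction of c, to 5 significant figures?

u ≈ 0.76389c

Compose boost 2: (0.2693 + 0.4609)/(1 + 0.2693×0.4609) = 0.73020/1.124120 = 0.6495746
Compose boost 3: (0.2269 + 0.6495746)/(1 + 0.2269×0.6495746) = 0.8764746/1.147388 = 0.76389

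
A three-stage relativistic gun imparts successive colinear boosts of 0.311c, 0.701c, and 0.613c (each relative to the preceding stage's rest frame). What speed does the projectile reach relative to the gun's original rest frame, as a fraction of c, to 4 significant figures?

u ≈ 0.9566c

Compose boost 2: (0.701 + 0.311)/(1 + 0.701×0.311) = 1.012/1.21801 = 0.830863
Compose boost 3: (0.613 + 0.830863)/(1 + 0.613×0.830863) = 1.44386/1.50932 = 0.9566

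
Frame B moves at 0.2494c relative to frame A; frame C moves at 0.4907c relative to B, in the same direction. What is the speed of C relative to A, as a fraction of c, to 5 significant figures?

Compose boost 2: (0.4907 + 0.2494)/(1 + 0.4907×0.2494) = 0.74010/1.122381 = 0.65940

u ≈ 0.65940c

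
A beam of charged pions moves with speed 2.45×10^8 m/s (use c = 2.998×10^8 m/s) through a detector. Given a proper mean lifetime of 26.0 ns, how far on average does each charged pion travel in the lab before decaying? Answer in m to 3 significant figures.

β = v/c = 2.45×10^8 / 2.998×10^8 = 0.81721
γ = 1/√(1 − 0.81721²) = 1.7351
Dilated lifetime: Δt = γτ₀ = 1.7351 × 26.0 ns = 45.112 ns
d = vΔt = 0.81721c × 45.112 ns = 2.4500×10^8 m/s × 4.5112×10^-8 s = 11.1 m

d ≈ 11.1 m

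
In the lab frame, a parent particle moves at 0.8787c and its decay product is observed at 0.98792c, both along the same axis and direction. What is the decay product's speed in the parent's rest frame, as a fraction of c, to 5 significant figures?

Inverse velocity addition: u' = (u − v)/(1 − uv/c²)
= (0.98792 − 0.8787)/(1 − 0.98792×0.8787) = 0.10922/0.1319147 = 0.82796

u' ≈ 0.82796c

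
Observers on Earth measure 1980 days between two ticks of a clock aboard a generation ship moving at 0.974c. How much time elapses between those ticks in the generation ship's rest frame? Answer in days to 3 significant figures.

τ₀ ≈ 449 days

γ = 1/√(1 − 0.974²) = 4.4141
Proper time: τ₀ = Δt/γ = 1980/4.4141 = 449 days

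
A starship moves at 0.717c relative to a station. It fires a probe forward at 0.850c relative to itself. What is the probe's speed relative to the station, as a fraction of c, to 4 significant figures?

u ≈ 0.9736c

Relativistic velocity addition: u = (u' + v)/(1 + u'v/c²)
= (0.850 + 0.717)/(1 + 0.850×0.717) = 1.567/1.60945 = 0.9736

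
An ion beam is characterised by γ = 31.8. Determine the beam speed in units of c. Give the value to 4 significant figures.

β = √(1 − 1/γ²) = √(1 − 1/31.8²) = √(0.999011) = 0.9995

β ≈ 0.9995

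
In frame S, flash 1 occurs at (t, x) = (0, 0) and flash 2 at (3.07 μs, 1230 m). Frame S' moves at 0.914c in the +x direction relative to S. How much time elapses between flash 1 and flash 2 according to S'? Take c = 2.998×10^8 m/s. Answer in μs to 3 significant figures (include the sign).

Δt' ≈ -1.68 μs

γ = 1/√(1 − 0.914²) = 2.4648
Δt' = γ(Δt − vΔx/c²) = 2.4648 × (3.07 μs − 0.914×1230 m / (2.998×10^8 m/s))
= 2.4648 × (-0.67990 μs) = -1.68 μs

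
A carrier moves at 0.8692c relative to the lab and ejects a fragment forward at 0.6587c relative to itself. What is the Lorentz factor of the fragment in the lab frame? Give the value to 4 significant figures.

γ ≈ 4.227

u_lab = (0.6587 + 0.8692)/(1 + 0.6587×0.8692) = 1.5279/1.572542 = 0.9716115
γ = 1/√(1 − 0.9716115²) = 4.227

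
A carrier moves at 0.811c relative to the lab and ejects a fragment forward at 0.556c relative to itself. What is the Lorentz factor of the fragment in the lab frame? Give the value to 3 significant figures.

u_lab = (0.556 + 0.811)/(1 + 0.556×0.811) = 1.367/1.45092 = 0.942163
γ = 1/√(1 − 0.942163²) = 2.98

γ ≈ 2.98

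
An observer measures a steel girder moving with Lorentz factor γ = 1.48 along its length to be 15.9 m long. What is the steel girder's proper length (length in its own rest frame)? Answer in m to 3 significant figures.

L₀ ≈ 23.5 m

γ = 1.48 (given)
L₀ = γL = 1.48 × 15.9 = 23.5 m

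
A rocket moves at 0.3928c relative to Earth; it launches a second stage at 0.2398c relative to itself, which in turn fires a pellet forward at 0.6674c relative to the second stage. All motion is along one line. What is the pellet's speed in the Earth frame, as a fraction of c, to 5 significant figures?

u ≈ 0.89876c

Compose boost 2: (0.2398 + 0.3928)/(1 + 0.2398×0.3928) = 0.63260/1.094193 = 0.5781427
Compose boost 3: (0.6674 + 0.5781427)/(1 + 0.6674×0.5781427) = 1.245543/1.385852 = 0.89876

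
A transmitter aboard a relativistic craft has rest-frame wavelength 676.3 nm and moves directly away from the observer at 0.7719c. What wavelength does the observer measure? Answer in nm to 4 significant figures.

λ_obs ≈ 1885 nm

Relativistic Doppler: λ_obs = λ_src √((1+β)/(1−β))
= 676.3 × √(1.77190/0.228100) = 676.3 × 2.78713 = 1885 nm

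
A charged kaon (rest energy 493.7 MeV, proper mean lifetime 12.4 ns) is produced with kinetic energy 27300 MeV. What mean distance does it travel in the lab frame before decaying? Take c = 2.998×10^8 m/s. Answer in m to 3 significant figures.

d ≈ 209 m

γ = 1 + K/(m₀c²) = 1 + 27300/493.7 = 56.297
β = √(1 − 1/γ²) = 0.99984
Dilated lifetime: γτ₀ = 56.297 × 12.4 ns = 698.08 ns
d = βc·γτ₀ = 0.99984 × (2.998×10^8 m/s) × 6.9808×10^-7 s = 209 m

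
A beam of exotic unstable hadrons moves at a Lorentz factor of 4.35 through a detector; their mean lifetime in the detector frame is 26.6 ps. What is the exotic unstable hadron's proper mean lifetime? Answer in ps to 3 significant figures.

τ₀ ≈ 6.11 ps

γ = 4.35 (given)
Proper time: τ₀ = Δt/γ = 26.6/4.35 = 6.11 ps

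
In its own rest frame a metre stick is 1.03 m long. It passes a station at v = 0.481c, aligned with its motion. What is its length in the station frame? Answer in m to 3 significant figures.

γ = 1/√(1 − 0.481²) = 1.1406
Length contraction: L = L₀/γ = 1.03/1.1406 = 0.903 m

L ≈ 0.903 m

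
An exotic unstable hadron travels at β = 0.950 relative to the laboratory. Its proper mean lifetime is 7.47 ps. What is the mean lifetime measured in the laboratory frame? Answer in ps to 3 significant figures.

Δt ≈ 23.9 ps

γ = 1/√(1 − 0.950²) = 3.2026
Time dilation: Δt = γτ₀ = 3.2026 × 7.47 ps = 23.9 ps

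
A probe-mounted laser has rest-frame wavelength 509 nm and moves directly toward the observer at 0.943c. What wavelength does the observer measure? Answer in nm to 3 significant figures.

λ_obs ≈ 87.2 nm

Relativistic Doppler: λ_obs = λ_src √((1−β)/(1+β))
= 509 × √(0.057000/1.9430) = 509 × 0.17128 = 87.2 nm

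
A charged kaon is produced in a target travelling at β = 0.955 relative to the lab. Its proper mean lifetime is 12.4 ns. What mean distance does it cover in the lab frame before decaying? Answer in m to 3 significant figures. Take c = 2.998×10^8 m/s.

d ≈ 12.0 m

γ = 1/√(1 − 0.955²) = 3.3715
Dilated lifetime: Δt = γτ₀ = 3.3715 × 12.4 ns = 41.806 ns
d = vΔt = 0.955c × 41.806 ns = 2.8631×10^8 m/s × 4.1806×10^-8 s = 12.0 m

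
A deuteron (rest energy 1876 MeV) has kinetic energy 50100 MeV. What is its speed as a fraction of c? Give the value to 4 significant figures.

β ≈ 0.9993

γ = 1 + K/(m₀c²) = 1 + 50100/1876 = 27.7058
β = √(1 − 1/γ²) = 0.9993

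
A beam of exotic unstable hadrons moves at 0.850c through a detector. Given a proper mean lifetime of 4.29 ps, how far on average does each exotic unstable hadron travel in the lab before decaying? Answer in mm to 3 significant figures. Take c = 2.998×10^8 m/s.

d ≈ 2.08 mm

γ = 1/√(1 − 0.850²) = 1.8983
Dilated lifetime: Δt = γτ₀ = 1.8983 × 4.29 ps = 8.1438 ps
d = vΔt = 0.850c × 8.1438 ps = 2.5483×10^8 m/s × 8.1438×10^-12 s = 2.08 mm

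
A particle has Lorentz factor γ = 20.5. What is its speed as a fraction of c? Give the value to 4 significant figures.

β = √(1 − 1/γ²) = √(1 − 1/20.5²) = √(0.997620) = 0.9988

β ≈ 0.9988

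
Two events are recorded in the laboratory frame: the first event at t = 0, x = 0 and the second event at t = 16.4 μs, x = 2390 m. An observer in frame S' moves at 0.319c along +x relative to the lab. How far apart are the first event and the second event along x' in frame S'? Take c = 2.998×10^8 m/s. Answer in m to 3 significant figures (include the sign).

Δx' ≈ 867 m

γ = 1/√(1 − 0.319²) = 1.0551
Δx' = γ(Δx − vΔt) = 1.0551 × (2390 m − 0.319×(2.998×10^8 m/s)×16.4×10^-6 s)
= 1.0551 × (821.57 m) = 867 m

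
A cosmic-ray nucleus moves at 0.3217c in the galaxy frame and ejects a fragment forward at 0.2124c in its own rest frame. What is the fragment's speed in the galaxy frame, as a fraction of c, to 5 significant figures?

u ≈ 0.49994c

Compose boost 2: (0.2124 + 0.3217)/(1 + 0.2124×0.3217) = 0.53410/1.068329 = 0.49994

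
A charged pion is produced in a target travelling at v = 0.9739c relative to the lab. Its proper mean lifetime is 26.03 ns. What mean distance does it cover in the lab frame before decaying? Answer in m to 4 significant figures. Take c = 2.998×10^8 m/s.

γ = 1/√(1 − 0.9739²) = 4.40572
Dilated lifetime: Δt = γτ₀ = 4.40572 × 26.03 ns = 114.681 ns
d = vΔt = 0.9739c × 114.681 ns = 2.91975×10^8 m/s × 1.14681×10^-7 s = 33.48 m

d ≈ 33.48 m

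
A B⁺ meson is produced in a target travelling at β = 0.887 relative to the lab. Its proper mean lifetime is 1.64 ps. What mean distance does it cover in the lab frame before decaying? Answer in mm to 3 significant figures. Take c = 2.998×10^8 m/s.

d ≈ 0.944 mm

γ = 1/√(1 − 0.887²) = 2.1656
Dilated lifetime: Δt = γτ₀ = 2.1656 × 1.64 ps = 3.5516 ps
d = vΔt = 0.887c × 3.5516 ps = 2.6592×10^8 m/s × 3.5516×10^-12 s = 0.944 mm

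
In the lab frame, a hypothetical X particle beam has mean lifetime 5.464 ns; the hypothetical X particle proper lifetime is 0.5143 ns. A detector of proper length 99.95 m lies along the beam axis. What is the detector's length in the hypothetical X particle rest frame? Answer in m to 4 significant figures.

Time dilation ⇒ γ = Δt/τ₀ = 5.464/0.5143 = 10.6241
Length contraction: L = L₀/γ = 99.95/10.6241 = 9.408 m

L ≈ 9.408 m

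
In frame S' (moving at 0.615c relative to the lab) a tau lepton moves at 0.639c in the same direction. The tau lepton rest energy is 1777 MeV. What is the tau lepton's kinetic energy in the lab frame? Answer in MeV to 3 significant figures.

u_lab = (0.639 + 0.615)/(1 + 0.639×0.615) = 0.900225
γ = 1/√(1 − 0.900225²) = 2.2966
K = (γ − 1)m₀c² = (2.2966 − 1) × 1777 = 1.2966 × 1777 = 2300 MeV

K ≈ 2300 MeV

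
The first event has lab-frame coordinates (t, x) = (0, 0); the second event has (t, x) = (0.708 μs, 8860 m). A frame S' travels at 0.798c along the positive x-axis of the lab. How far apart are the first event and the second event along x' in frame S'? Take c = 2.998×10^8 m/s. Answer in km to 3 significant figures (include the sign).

γ = 1/√(1 − 0.798²) = 1.6593
Δx' = γ(Δx − vΔt) = 1.6593 × (8860 m − 0.798×(2.998×10^8 m/s)×0.708×10^-6 s)
= 1.6593 × (8690.6 m) = 14.4 km

Δx' ≈ 14.4 km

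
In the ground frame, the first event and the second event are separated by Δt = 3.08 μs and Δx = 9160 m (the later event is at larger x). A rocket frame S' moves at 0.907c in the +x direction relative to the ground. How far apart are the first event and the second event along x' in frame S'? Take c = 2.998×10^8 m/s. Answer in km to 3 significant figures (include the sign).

Δx' ≈ 19.8 km

γ = 1/√(1 − 0.907²) = 2.3746
Δx' = γ(Δx − vΔt) = 2.3746 × (9160 m − 0.907×(2.998×10^8 m/s)×3.08×10^-6 s)
= 2.3746 × (8322.5 m) = 19.8 km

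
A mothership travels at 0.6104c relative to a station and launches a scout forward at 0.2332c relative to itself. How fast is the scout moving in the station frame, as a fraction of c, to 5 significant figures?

Compose boost 2: (0.2332 + 0.6104)/(1 + 0.2332×0.6104) = 0.84360/1.142345 = 0.73848

u ≈ 0.73848c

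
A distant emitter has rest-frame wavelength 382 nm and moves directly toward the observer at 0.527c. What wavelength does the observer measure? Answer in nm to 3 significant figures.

λ_obs ≈ 213 nm

Relativistic Doppler: λ_obs = λ_src √((1−β)/(1+β))
= 382 × √(0.47300/1.5270) = 382 × 0.55656 = 213 nm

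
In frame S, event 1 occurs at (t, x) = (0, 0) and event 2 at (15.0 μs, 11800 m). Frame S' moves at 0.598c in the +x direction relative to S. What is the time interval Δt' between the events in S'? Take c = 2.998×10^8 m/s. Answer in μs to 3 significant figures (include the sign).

γ = 1/√(1 − 0.598²) = 1.2477
Δt' = γ(Δt − vΔx/c²) = 1.2477 × (15.0 μs − 0.598×11800 m / (2.998×10^8 m/s))
= 1.2477 × (-8.5370 μs) = -10.7 μs

Δt' ≈ -10.7 μs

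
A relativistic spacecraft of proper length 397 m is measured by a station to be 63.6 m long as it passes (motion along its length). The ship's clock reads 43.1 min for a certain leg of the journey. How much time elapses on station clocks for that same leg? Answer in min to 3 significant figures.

Length contraction ⇒ γ = L₀/L = 397/63.6 = 6.2421
Time dilation: Δt = γτ₀ = 6.2421 × 43.1 min = 269 min

Δt ≈ 269 min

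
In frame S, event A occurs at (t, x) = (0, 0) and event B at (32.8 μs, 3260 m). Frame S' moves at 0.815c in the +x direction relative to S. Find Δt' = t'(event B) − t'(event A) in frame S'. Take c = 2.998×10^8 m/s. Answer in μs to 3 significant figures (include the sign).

Δt' ≈ 41.3 μs

γ = 1/√(1 − 0.815²) = 1.7257
Δt' = γ(Δt − vΔx/c²) = 1.7257 × (32.8 μs − 0.815×3260 m / (2.998×10^8 m/s))
= 1.7257 × (23.938 μs) = 41.3 μs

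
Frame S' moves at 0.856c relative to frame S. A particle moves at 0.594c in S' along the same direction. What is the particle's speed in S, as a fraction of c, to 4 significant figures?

Relativistic velocity addition: u = (u' + v)/(1 + u'v/c²)
= (0.594 + 0.856)/(1 + 0.594×0.856) = 1.450/1.50846 = 0.9612

u ≈ 0.9612c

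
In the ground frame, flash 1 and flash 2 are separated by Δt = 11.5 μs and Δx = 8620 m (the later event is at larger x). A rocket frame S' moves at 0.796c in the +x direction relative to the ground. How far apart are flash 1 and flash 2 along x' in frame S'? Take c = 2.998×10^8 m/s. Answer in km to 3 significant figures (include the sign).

Δx' ≈ 9.71 km

γ = 1/√(1 − 0.796²) = 1.6521
Δx' = γ(Δx − vΔt) = 1.6521 × (8620 m − 0.796×(2.998×10^8 m/s)×11.5×10^-6 s)
= 1.6521 × (5875.6 m) = 9.71 km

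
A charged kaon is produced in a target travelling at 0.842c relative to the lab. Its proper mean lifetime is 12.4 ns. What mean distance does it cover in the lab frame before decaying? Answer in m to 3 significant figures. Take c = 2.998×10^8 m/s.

d ≈ 5.80 m

γ = 1/√(1 − 0.842²) = 1.8536
Dilated lifetime: Δt = γτ₀ = 1.8536 × 12.4 ns = 22.985 ns
d = vΔt = 0.842c × 22.985 ns = 2.5243×10^8 m/s × 2.2985×10^-8 s = 5.80 m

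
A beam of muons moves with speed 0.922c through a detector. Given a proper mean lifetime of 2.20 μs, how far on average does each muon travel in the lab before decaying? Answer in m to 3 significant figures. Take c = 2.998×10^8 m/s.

γ = 1/√(1 − 0.922²) = 2.5827
Dilated lifetime: Δt = γτ₀ = 2.5827 × 2.20 μs = 5.6820 μs
d = vΔt = 0.922c × 5.6820 μs = 2.7642×10^8 m/s × 5.6820×10^-6 s = 1570 m

d ≈ 1570 m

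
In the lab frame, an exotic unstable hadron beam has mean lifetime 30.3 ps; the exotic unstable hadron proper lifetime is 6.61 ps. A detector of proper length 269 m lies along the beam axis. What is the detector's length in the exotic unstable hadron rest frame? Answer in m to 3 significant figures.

L ≈ 58.7 m

Time dilation ⇒ γ = Δt/τ₀ = 30.3/6.61 = 4.5840
Length contraction: L = L₀/γ = 269/4.5840 = 58.7 m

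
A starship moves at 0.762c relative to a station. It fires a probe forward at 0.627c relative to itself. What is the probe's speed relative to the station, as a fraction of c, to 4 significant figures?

u ≈ 0.9399c

Relativistic velocity addition: u = (u' + v)/(1 + u'v/c²)
= (0.627 + 0.762)/(1 + 0.627×0.762) = 1.389/1.47777 = 0.9399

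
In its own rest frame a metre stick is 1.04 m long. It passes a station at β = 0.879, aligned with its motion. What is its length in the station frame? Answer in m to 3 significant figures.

L ≈ 0.496 m

γ = 1/√(1 − 0.879²) = 2.0972
Length contraction: L = L₀/γ = 1.04/2.0972 = 0.496 m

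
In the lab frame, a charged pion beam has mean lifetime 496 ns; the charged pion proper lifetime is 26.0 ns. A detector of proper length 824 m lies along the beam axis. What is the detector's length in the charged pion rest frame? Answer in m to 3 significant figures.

L ≈ 43.2 m

Time dilation ⇒ γ = Δt/τ₀ = 496/26.0 = 19.077
Length contraction: L = L₀/γ = 824/19.077 = 43.2 m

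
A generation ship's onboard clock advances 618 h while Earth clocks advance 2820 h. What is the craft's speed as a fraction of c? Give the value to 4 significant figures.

β ≈ 0.9757

γ = Δt/τ₀ = 2820/618 = 4.56311
β = √(1 − 1/γ²) = √(1 − 1/4.56311²) = 0.9757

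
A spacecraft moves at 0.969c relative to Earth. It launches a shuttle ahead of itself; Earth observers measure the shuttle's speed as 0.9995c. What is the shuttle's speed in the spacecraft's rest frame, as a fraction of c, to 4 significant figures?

Inverse velocity addition: u' = (u − v)/(1 − uv/c²)
= (0.9995 − 0.969)/(1 − 0.9995×0.969) = 0.03050/0.0314845 = 0.9687

u' ≈ 0.9687c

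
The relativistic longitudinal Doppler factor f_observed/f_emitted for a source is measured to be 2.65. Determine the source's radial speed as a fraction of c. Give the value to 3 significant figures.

f_obs/f_src = √((1+β)/(1−β)) = 2.65  ⇒  (1+β)/(1−β) = 7.0225
β = |1 − D²|/(1 + D²) = |1 − 7.0225|/(1 + 7.0225) = 0.751

β ≈ 0.751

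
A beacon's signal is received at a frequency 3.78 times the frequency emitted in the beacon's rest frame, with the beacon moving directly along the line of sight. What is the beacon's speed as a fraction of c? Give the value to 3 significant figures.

f_obs/f_src = √((1+β)/(1−β)) = 3.78  ⇒  (1+β)/(1−β) = 14.288
β = |1 − D²|/(1 + D²) = |1 − 14.288|/(1 + 14.288) = 0.869

β ≈ 0.869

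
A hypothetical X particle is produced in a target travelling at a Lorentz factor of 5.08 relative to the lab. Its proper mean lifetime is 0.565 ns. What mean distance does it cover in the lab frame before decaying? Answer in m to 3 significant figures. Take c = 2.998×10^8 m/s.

d ≈ 0.844 m

β = √(1 − 1/γ²) = √(1 − 1/5.08²) = 0.98043
Dilated lifetime: Δt = γτ₀ = 5.08 × 0.565 ns = 2.8702 ns
d = vΔt = 0.98043c × 2.8702 ns = 2.9393×10^8 m/s × 2.8702×10^-9 s = 0.844 m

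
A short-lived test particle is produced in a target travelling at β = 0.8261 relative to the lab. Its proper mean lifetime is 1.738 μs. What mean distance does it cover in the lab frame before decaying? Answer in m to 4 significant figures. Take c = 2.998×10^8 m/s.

d ≈ 763.8 m

γ = 1/√(1 − 0.8261²) = 1.77455
Dilated lifetime: Δt = γτ₀ = 1.77455 × 1.738 μs = 3.08417 μs
d = vΔt = 0.8261c × 3.08417 μs = 2.47665×10^8 m/s × 3.08417×10^-6 s = 763.8 m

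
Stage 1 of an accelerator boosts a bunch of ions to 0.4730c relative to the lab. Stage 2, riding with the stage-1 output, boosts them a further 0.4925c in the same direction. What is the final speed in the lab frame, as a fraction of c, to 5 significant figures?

Compose boost 2: (0.4925 + 0.4730)/(1 + 0.4925×0.4730) = 0.96550/1.232952 = 0.78308

u ≈ 0.78308c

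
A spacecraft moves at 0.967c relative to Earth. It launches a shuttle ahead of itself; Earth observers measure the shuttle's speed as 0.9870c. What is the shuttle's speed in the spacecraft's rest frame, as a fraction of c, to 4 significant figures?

Inverse velocity addition: u' = (u − v)/(1 − uv/c²)
= (0.9870 − 0.967)/(1 − 0.9870×0.967) = 0.02000/0.0455710 = 0.4389

u' ≈ 0.4389c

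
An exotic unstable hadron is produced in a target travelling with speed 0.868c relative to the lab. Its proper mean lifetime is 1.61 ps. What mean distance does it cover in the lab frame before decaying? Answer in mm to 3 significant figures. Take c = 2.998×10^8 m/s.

γ = 1/√(1 − 0.868²) = 2.0138
Dilated lifetime: Δt = γτ₀ = 2.0138 × 1.61 ps = 3.2423 ps
d = vΔt = 0.868c × 3.2423 ps = 2.6023×10^8 m/s × 3.2423×10^-12 s = 0.844 mm

d ≈ 0.844 mm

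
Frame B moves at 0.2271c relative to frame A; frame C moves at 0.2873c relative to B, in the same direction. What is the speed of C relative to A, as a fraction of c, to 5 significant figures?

u ≈ 0.48289c

Compose boost 2: (0.2873 + 0.2271)/(1 + 0.2873×0.2271) = 0.51440/1.065246 = 0.48289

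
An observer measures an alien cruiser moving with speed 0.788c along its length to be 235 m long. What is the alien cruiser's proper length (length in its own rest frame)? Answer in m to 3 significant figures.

γ = 1/√(1 − 0.788²) = 1.6242
L₀ = γL = 1.6242 × 235 = 382 m

L₀ ≈ 382 m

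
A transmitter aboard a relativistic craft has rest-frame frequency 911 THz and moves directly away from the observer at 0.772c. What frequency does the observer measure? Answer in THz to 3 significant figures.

Relativistic Doppler: f_obs = f_src √((1−β)/(1+β))
= 911 × √(0.22800/1.7720) = 911 × 0.35870 = 327 THz

f_obs ≈ 327 THz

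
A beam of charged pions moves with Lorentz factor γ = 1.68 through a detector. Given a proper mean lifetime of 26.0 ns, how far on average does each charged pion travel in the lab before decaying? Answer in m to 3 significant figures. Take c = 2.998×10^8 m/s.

d ≈ 10.5 m

β = √(1 − 1/γ²) = √(1 − 1/1.68²) = 0.80355
Dilated lifetime: Δt = γτ₀ = 1.68 × 26.0 ns = 43.680 ns
d = vΔt = 0.80355c × 43.680 ns = 2.4090×10^8 m/s × 4.3680×10^-8 s = 10.5 m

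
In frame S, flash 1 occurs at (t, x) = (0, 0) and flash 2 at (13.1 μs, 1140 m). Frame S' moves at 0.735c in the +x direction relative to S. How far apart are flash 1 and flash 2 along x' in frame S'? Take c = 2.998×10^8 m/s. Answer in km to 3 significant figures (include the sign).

γ = 1/√(1 − 0.735²) = 1.4748
Δx' = γ(Δx − vΔt) = 1.4748 × (1140 m − 0.735×(2.998×10^8 m/s)×13.1×10^-6 s)
= 1.4748 × (-1746.6 m) = -2.58 km

Δx' ≈ -2.58 km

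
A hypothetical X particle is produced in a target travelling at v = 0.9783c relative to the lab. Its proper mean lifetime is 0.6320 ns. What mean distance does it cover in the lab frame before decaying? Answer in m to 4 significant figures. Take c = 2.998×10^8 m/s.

d ≈ 0.8946 m

γ = 1/√(1 − 0.9783²) = 4.82641
Dilated lifetime: Δt = γτ₀ = 4.82641 × 0.6320 ns = 3.05029 ns
d = vΔt = 0.9783c × 3.05029 ns = 2.93294×10^8 m/s × 3.05029×10^-9 s = 0.8946 m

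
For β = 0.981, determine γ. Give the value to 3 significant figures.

γ ≈ 5.15

γ = 1/√(1 − β²) = 1/√(1 − 0.981²) = 1/√(0.037639) = 5.15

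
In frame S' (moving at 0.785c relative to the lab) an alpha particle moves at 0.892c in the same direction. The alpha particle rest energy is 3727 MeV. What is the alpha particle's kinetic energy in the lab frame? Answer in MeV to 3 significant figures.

u_lab = (0.892 + 0.785)/(1 + 0.892×0.785) = 0.986343
γ = 1/√(1 − 0.986343²) = 6.0715
K = (γ − 1)m₀c² = (6.0715 − 1) × 3727 = 5.0715 × 3727 = 18900 MeV

K ≈ 18900 MeV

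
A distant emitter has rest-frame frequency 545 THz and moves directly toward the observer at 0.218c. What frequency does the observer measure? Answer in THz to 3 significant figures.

f_obs ≈ 680 THz

Relativistic Doppler: f_obs = f_src √((1+β)/(1−β))
= 545 × √(1.2180/0.78200) = 545 × 1.2480 = 680 THz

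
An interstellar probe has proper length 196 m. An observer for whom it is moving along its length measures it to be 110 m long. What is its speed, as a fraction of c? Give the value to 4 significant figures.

β ≈ 0.8277

γ = L₀/L = 196/110 = 1.78182
β = √(1 − 1/γ²) = 0.8277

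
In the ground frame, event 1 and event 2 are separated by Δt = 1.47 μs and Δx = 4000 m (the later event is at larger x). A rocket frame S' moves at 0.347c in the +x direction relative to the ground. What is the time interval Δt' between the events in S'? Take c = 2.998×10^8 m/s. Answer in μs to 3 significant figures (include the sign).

Δt' ≈ -3.37 μs

γ = 1/√(1 − 0.347²) = 1.0663
Δt' = γ(Δt − vΔx/c²) = 1.0663 × (1.47 μs − 0.347×4000 m / (2.998×10^8 m/s))
= 1.0663 × (-3.1598 μs) = -3.37 μs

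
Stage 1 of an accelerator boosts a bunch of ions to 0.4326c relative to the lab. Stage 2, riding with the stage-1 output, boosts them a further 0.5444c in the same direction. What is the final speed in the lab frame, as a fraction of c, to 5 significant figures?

u ≈ 0.79077c

Compose boost 2: (0.5444 + 0.4326)/(1 + 0.5444×0.4326) = 0.97700/1.235507 = 0.79077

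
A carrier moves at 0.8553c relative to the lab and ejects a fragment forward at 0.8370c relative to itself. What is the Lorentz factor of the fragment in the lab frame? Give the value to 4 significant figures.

u_lab = (0.8370 + 0.8553)/(1 + 0.8370×0.8553) = 1.6923/1.715886 = 0.9862543
γ = 1/√(1 − 0.9862543²) = 6.052

γ ≈ 6.052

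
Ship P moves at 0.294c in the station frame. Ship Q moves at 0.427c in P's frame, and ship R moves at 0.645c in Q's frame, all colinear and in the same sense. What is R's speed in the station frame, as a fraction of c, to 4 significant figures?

u ≈ 0.9097c

Compose boost 2: (0.427 + 0.294)/(1 + 0.427×0.294) = 0.7210/1.12554 = 0.640583
Compose boost 3: (0.645 + 0.640583)/(1 + 0.645×0.640583) = 1.28558/1.41318 = 0.9097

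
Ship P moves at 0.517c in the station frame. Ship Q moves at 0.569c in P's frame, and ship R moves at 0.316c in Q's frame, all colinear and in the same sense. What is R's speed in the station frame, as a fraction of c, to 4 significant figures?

u ≈ 0.9130c

Compose boost 2: (0.569 + 0.517)/(1 + 0.569×0.517) = 1.086/1.29417 = 0.839146
Compose boost 3: (0.316 + 0.839146)/(1 + 0.316×0.839146) = 1.15515/1.26517 = 0.9130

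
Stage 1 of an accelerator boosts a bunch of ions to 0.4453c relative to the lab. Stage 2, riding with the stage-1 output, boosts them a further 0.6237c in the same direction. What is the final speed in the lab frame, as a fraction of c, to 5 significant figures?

u ≈ 0.83664c

Compose boost 2: (0.6237 + 0.4453)/(1 + 0.6237×0.4453) = 1.0690/1.277734 = 0.83664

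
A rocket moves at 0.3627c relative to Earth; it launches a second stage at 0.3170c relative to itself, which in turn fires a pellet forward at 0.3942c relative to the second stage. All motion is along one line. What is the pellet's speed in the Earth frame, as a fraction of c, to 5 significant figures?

u ≈ 0.80932c

Compose boost 2: (0.3170 + 0.3627)/(1 + 0.3170×0.3627) = 0.67970/1.114976 = 0.6096096
Compose boost 3: (0.3942 + 0.6096096)/(1 + 0.3942×0.6096096) = 1.003810/1.240308 = 0.80932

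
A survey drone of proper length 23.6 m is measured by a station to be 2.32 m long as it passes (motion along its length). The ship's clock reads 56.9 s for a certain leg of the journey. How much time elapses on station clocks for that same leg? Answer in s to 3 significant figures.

Length contraction ⇒ γ = L₀/L = 23.6/2.32 = 10.172
Time dilation: Δt = γτ₀ = 10.172 × 56.9 s = 579 s

Δt ≈ 579 s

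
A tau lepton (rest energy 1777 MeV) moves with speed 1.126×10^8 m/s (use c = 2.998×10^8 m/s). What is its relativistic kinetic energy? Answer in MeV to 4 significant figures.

K ≈ 140.4 MeV

β = v/c = 1.126×10^8 / 2.998×10^8 = 0.375584
γ = 1/√(1 − 0.375584²) = 1.07899
K = (γ − 1)m₀c² = (1.07899 − 1) × 1777 MeV = 0.0789949 × 1777 MeV = 140.4 MeV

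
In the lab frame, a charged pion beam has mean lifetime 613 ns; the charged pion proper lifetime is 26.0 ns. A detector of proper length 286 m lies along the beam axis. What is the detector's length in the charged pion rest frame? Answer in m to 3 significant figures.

L ≈ 12.1 m

Time dilation ⇒ γ = Δt/τ₀ = 613/26.0 = 23.577
Length contraction: L = L₀/γ = 286/23.577 = 12.1 m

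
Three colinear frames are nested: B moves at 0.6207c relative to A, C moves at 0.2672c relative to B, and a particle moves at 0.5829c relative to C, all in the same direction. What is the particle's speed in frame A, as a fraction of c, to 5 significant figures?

Compose boost 2: (0.2672 + 0.6207)/(1 + 0.2672×0.6207) = 0.88790/1.165851 = 0.7615896
Compose boost 3: (0.5829 + 0.7615896)/(1 + 0.5829×0.7615896) = 1.344490/1.443931 = 0.93113

u ≈ 0.93113c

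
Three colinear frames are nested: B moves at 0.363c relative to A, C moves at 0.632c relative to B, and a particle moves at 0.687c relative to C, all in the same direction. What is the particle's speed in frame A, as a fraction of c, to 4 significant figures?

u ≈ 0.9616c

Compose boost 2: (0.632 + 0.363)/(1 + 0.632×0.363) = 0.9950/1.22942 = 0.809327
Compose boost 3: (0.687 + 0.809327)/(1 + 0.687×0.809327) = 1.49633/1.55601 = 0.9616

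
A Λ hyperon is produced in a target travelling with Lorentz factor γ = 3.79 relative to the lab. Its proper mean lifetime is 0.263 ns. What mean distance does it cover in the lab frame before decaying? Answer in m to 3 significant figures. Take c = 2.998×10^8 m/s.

d ≈ 0.288 m

β = √(1 − 1/γ²) = √(1 − 1/3.79²) = 0.96456
Dilated lifetime: Δt = γτ₀ = 3.79 × 0.263 ns = 0.99677 ns
d = vΔt = 0.96456c × 0.99677 ns = 2.8918×10^8 m/s × 9.9677×10^-10 s = 0.288 m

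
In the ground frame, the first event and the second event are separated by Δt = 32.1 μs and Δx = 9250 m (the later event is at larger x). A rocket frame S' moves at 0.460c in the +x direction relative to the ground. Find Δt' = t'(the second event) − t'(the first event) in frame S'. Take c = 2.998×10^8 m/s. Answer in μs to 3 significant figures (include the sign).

Δt' ≈ 20.2 μs

γ = 1/√(1 − 0.460²) = 1.1262
Δt' = γ(Δt − vΔx/c²) = 1.1262 × (32.1 μs − 0.460×9250 m / (2.998×10^8 m/s))
= 1.1262 × (17.907 μs) = 20.2 μs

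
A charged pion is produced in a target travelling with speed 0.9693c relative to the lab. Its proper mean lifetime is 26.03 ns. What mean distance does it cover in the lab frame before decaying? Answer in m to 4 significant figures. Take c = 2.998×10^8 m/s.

γ = 1/√(1 − 0.9693²) = 4.06701
Dilated lifetime: Δt = γτ₀ = 4.06701 × 26.03 ns = 105.864 ns
d = vΔt = 0.9693c × 105.864 ns = 2.90596×10^8 m/s × 1.05864×10^-7 s = 30.76 m

d ≈ 30.76 m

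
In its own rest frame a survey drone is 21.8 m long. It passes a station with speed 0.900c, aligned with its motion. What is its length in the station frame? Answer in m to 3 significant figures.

L ≈ 9.50 m

γ = 1/√(1 − 0.900²) = 2.2942
Length contraction: L = L₀/γ = 21.8/2.2942 = 9.50 m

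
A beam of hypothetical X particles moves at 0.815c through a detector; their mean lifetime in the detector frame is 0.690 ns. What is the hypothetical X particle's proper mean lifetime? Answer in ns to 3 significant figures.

γ = 1/√(1 − 0.815²) = 1.7257
Proper time: τ₀ = Δt/γ = 0.690/1.7257 = 0.400 ns

τ₀ ≈ 0.400 ns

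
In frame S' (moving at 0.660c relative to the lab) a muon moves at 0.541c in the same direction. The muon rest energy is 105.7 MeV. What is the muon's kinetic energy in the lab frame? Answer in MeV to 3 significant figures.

u_lab = (0.541 + 0.660)/(1 + 0.541×0.660) = 0.885001
γ = 1/√(1 − 0.885001²) = 2.1478
K = (γ − 1)m₀c² = (2.1478 − 1) × 105.7 = 1.1478 × 105.7 = 121 MeV

K ≈ 121 MeV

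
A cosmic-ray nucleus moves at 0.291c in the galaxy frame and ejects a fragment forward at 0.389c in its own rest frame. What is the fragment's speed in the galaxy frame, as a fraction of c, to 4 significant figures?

u ≈ 0.6109c

Compose boost 2: (0.389 + 0.291)/(1 + 0.389×0.291) = 0.6800/1.11320 = 0.6109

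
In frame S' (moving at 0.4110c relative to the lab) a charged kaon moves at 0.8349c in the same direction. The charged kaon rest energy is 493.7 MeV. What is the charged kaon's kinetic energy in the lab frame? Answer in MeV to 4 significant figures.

K ≈ 827.9 MeV

u_lab = (0.8349 + 0.4110)/(1 + 0.8349×0.4110) = 0.9275998
γ = 1/√(1 − 0.9275998²) = 2.67684
K = (γ − 1)m₀c² = (2.67684 − 1) × 493.7 = 1.67684 × 493.7 = 827.9 MeV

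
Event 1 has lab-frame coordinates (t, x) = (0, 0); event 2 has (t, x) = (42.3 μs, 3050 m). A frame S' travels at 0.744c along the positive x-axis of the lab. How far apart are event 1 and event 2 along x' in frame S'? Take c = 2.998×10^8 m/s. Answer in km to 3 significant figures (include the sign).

Δx' ≈ -9.56 km

γ = 1/√(1 − 0.744²) = 1.4966
Δx' = γ(Δx − vΔt) = 1.4966 × (3050 m − 0.744×(2.998×10^8 m/s)×42.3×10^-6 s)
= 1.4966 × (-6385.1 m) = -9.56 km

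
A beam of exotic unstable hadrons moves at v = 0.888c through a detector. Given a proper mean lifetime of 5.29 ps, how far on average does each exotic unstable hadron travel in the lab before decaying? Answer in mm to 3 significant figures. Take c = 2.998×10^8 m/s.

d ≈ 3.06 mm

γ = 1/√(1 − 0.888²) = 2.1747
Dilated lifetime: Δt = γτ₀ = 2.1747 × 5.29 ps = 11.504 ps
d = vΔt = 0.888c × 11.504 ps = 2.6622×10^8 m/s × 1.1504×10^-11 s = 3.06 mm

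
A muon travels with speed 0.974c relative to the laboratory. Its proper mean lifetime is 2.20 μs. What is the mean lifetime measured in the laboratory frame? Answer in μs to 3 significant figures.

Δt ≈ 9.71 μs

γ = 1/√(1 − 0.974²) = 4.4141
Time dilation: Δt = γτ₀ = 4.4141 × 2.20 μs = 9.71 μs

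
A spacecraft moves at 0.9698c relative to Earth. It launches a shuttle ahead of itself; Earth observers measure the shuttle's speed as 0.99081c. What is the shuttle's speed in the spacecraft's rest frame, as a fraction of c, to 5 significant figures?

Inverse velocity addition: u' = (u − v)/(1 − uv/c²)
= (0.99081 − 0.9698)/(1 − 0.99081×0.9698) = 0.021010/0.03911246 = 0.53717

u' ≈ 0.53717c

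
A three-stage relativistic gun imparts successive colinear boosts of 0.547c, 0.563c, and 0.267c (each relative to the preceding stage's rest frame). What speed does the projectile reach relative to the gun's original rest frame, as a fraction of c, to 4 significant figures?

u ≈ 0.9096c

Compose boost 2: (0.563 + 0.547)/(1 + 0.563×0.547) = 1.110/1.30796 = 0.848649
Compose boost 3: (0.267 + 0.848649)/(1 + 0.267×0.848649) = 1.11565/1.22659 = 0.9096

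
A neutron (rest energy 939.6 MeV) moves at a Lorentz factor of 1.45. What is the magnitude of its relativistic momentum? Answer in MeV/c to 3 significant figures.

p ≈ 987 MeV/c

β = √(1 − 1/γ²) = √(1 − 1/1.45²) = 0.72414
p = γβm₀c = 1.45 × 0.72414 × 939.6 MeV/c = 987 MeV/c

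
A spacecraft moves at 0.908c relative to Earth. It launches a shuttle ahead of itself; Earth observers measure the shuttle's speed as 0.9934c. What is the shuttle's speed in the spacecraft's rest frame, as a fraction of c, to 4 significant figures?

Inverse velocity addition: u' = (u − v)/(1 − uv/c²)
= (0.9934 − 0.908)/(1 − 0.9934×0.908) = 0.08540/0.0979928 = 0.8715

u' ≈ 0.8715c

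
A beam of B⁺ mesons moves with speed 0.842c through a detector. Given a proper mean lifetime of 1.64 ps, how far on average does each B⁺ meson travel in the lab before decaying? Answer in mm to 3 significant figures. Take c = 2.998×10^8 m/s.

d ≈ 0.767 mm

γ = 1/√(1 − 0.842²) = 1.8536
Dilated lifetime: Δt = γτ₀ = 1.8536 × 1.64 ps = 3.0400 ps
d = vΔt = 0.842c × 3.0400 ps = 2.5243×10^8 m/s × 3.0400×10^-12 s = 0.767 mm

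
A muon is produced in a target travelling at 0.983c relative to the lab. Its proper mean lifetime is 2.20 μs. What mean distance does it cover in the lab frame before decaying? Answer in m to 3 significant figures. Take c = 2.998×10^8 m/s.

γ = 1/√(1 − 0.983²) = 5.4465
Dilated lifetime: Δt = γτ₀ = 5.4465 × 2.20 μs = 11.982 μs
d = vΔt = 0.983c × 11.982 μs = 2.9470×10^8 m/s × 1.1982×10^-5 s = 3530 m

d ≈ 3530 m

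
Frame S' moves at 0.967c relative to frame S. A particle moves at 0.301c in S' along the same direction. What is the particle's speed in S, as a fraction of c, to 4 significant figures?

u ≈ 0.9821c

Relativistic velocity addition: u = (u' + v)/(1 + u'v/c²)
= (0.301 + 0.967)/(1 + 0.301×0.967) = 1.268/1.29107 = 0.9821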